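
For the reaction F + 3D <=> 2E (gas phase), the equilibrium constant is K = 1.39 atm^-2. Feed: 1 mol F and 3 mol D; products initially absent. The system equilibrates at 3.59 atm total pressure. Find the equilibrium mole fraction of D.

y_D = 0.423

Let X = conversion of F (basis 1 mol F); extent of reaction ξ = X.
Mole table: n_F = 1 − X; n_D = 3 − 3X; n_E = 2X.
n_T = Σnᵢ = 4 − 2X.
Mole fractions y_i = n_i/n_T; K = p_E^2 / (p_F p_D^3) with p_i = y_i·P.
Equating to 1.39 atm^-2 and solving on 0 < X < 1: X = 0.608.
Then n_D = 1.18, n_T = 2.78, so y_D = 0.423.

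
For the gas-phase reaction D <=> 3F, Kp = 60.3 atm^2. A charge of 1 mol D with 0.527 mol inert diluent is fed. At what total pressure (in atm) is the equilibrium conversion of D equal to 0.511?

Take 1 mol D as basis and let X be its fractional conversion, so ξ = X.
Moles: n_D = 1 − X; n_F = 3X; n_I = 0.527 (inert).
Summing: n_T = 1.53 + 2X.
Kp = p_F^3 / (p_D) with p_i = (n_i/n_T)·P.
At X = 0.511: the mole-fraction product g(X) = Π y_i^ν_i = 1.134. Since Kp = g(X)·P^{2}, P = (Kp/g)^(1/2) = (60.3/1.134)^(1/2) = 7.29 atm.

P = 7.29 atm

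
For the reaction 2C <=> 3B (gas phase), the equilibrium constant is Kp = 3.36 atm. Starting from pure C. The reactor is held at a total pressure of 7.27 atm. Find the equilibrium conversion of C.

X = 0.392

Let X = conversion of C (basis 1 mol C); extent of reaction ξ = 0.5X.
Species balance: n_C = 1 − X; n_B = 1.5X.
Summing: n_T = 1 + 0.5X.
y_i = n_i/n_T, p_i = y_i·P. Kp = p_B^3 / (p_C^2).
Substituting and setting equal to 3.36 atm gives a polynomial in X; the root in (0,1) is X = 0.392.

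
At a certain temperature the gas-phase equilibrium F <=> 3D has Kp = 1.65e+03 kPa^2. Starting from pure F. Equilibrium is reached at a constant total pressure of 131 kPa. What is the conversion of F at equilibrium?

Let X = conversion of F (basis 1 mol F); extent of reaction ξ = X.
Moles: n_F = 1 − X; n_D = 3X.
n_T = Σnᵢ = 1 + 2X.
With p_i = (n_i/n_T)P, Kp = p_D^3 / (p_F).
Equating to 1.65e+03 kPa^2 and solving on 0 < X < 1: X = 0.175.

X = 0.175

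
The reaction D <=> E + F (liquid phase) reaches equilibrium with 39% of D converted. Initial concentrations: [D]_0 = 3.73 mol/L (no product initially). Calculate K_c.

Let X = conversion of D.
Concentrations: [D] = 3.73 − 3.73X; [E] = 3.73X; [F] = 3.73X.
At X = 0.39: [D] = 2.28, [E] = 1.45, [F] = 1.45.
K_c = [E] [F] / ([D]) = 0.93 mol/L.

K_c = 0.93 mol/L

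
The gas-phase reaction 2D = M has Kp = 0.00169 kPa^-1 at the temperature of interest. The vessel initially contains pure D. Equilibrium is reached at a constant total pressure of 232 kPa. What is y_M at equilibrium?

Take 1 mol D as basis and let X be its fractional conversion, so ξ = 0.5X.
Mole table: n_D = 1 − X; n_M = 0.5X.
n_T = Σnᵢ = 1 − 0.5X.
With p_i = (n_i/n_T)P, Kp = p_M / (p_D^2).
Equating to 0.00169 kPa^-1 and solving on 0 < X < 1: X = 0.376.
Then n_M = 0.188, n_T = 0.812, so y_M = 0.232.

y_M = 0.232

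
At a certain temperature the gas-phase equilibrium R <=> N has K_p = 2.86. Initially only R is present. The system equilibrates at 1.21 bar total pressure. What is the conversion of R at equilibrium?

Let X = conversion of R (basis 1 mol R); extent of reaction ξ = X.
Moles: n_R = 1 − X; n_N = X.
Total moles n_T = 1 (Δν = 0, constant).
With p_i = (n_i/n_T)P, K_p = p_N / (p_R).
This yields a degree-1 equation in X; solving on (0,1), X = 0.741.

X = 0.741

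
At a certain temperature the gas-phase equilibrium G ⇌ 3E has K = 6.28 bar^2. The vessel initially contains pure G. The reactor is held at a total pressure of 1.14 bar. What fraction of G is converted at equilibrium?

Basis: 1 mol G initially; let X = conversion of G. Extent ξ = X.
Moles: n_G = 1 − X; n_E = 3X.
Summing: n_T = 1 + 2X.
y_i = n_i/n_T, p_i = y_i·P. K = p_E^3 / (p_G).
Setting this equal to 6.28 bar^2 and taking the physical root (0 < X < 1) gives X = 0.682.

X = 0.682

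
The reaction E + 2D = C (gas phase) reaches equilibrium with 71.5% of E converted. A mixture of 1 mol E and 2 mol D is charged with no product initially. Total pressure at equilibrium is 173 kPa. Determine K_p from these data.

Let X = conversion of E (basis 1 mol E); extent of reaction ξ = X.
Mole table: n_E = 1 − X; n_D = 2 − 2X; n_C = X.
Total moles n_T = 3 − 2X.
At X = 0.715: n_E = 0.285, n_D = 0.57, n_C = 0.715, n_T = 1.57.
p_i = (n_i/n_T)·P. K_p = p_C / (p_E p_D^2) = 0.000636 kPa^-2.

K_p = 0.000636 kPa^-2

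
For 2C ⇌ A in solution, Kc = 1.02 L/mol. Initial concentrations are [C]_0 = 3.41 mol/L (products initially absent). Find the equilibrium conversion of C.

X = 0.686

Let X = conversion of C; extent ξ = 3.41X/2 mol/L.
Concentrations: [C] = 3.41 − 3.41X; [A] = 1.71X.
Kc = [A] / ([C]^2).
This equals 1.02 at X = 0.686 (the root in 0 < X < 1).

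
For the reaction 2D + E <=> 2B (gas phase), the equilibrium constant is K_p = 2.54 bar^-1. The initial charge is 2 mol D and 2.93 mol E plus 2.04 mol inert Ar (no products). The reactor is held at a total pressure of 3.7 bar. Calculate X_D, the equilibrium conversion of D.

Basis: 2 mol D initially; let X = conversion of D. Extent ξ = X.
Moles: n_D = 2 − 2X; n_E = 2.93 − X; n_B = 2X; n_I = 2.04 (inert).
Summing: n_T = 6.97 − X.
With p_i = (n_i/n_T)P, K_p = p_B^2 / (p_D^2 p_E).
Setting this equal to 2.54 bar^-1 and taking the physical root (0 < X < 1) gives X = 0.648.

X = 0.648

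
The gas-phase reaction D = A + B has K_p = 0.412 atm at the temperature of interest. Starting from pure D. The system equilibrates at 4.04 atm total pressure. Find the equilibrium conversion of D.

Take 1 mol D as basis and let X be its fractional conversion, so ξ = X.
Moles: n_D = 1 − X; n_A = X; n_B = X.
Summing: n_T = 1 + X.
y_i = n_i/n_T, p_i = y_i·P. K_p = p_A p_B / (p_D).
Substituting and setting equal to 0.412 atm gives a polynomial in X; the root in (0,1) is X = 0.304.

X = 0.304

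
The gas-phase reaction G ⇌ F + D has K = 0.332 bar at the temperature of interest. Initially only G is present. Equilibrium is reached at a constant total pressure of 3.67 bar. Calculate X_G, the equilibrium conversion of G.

Let X = conversion of G (basis 1 mol G); extent of reaction ξ = X.
At extent ξ: n_G = 1 − X; n_F = X; n_D = X.
Summing: n_T = 1 + X.
y_i = n_i/n_T, p_i = y_i·P. K = p_F p_D / (p_G).
Equating to 0.332 bar and solving on 0 < X < 1: X = 0.288.

X = 0.288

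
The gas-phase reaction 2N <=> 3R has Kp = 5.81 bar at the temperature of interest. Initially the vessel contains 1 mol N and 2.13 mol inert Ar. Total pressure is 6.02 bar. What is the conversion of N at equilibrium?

X = 0.567

Take 1 mol N as basis and let X be its fractional conversion, so ξ = 0.5X.
At extent ξ: n_N = 1 − X; n_R = 1.5X; n_I = 2.13 (inert).
n_T = Σnᵢ = 3.13 + 0.5X.
Mole fractions y_i = n_i/n_T; Kp = p_R^3 / (p_N^2) with p_i = y_i·P.
Equating to 5.81 bar and solving on 0 < X < 1: X = 0.567.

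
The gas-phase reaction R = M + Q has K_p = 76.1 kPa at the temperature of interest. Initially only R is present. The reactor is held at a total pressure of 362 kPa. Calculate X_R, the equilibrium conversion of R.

X = 0.417

Let X = conversion of R (basis 1 mol R); extent of reaction ξ = X.
Mole table: n_R = 1 − X; n_M = X; n_Q = X.
Summing: n_T = 1 + X.
With p_i = (n_i/n_T)P, K_p = p_M p_Q / (p_R).
Equating to 76.1 kPa and solving on 0 < X < 1: X = 0.417.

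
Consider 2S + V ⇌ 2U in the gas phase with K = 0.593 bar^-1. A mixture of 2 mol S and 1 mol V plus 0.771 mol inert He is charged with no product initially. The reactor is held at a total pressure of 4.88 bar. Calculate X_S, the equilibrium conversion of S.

Let X = conversion of S (basis 2 mol S); extent of reaction ξ = X.
Moles: n_S = 2 − 2X; n_V = 1 − X; n_U = 2X; n_I = 0.771 (inert).
Summing: n_T = 3.77 − X.
Mole fractions y_i = n_i/n_T; K = p_U^2 / (p_S^2 p_V) with p_i = y_i·P.
This yields a degree-3 equation in X; solving on (0,1), X = 0.415.

X = 0.415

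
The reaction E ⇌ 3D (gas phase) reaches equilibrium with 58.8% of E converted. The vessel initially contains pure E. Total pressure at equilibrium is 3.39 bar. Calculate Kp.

Let X = conversion of E (basis 1 mol E); extent of reaction ξ = X.
Mole table: n_E = 1 − X; n_D = 3X.
Summing: n_T = 1 + 2X.
At X = 0.588: n_E = 0.412, n_D = 1.76, n_T = 2.18.
p_i = (n_i/n_T)·P. Kp = p_D^3 / (p_E) = 32.3 bar^2.

Kp = 32.3 bar^2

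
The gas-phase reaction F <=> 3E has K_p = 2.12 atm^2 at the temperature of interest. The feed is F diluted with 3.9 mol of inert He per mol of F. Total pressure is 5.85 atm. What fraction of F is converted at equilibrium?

Basis: 1 mol F initially; let X = conversion of F. Extent ξ = X.
Mole table: n_F = 1 − X; n_E = 3X; n_I = 3.9 (inert).
Summing: n_T = 4.9 + 2X.
y_i = n_i/n_T, p_i = y_i·P. K_p = p_E^3 / (p_F).
Equating to 2.12 atm^2 and solving on 0 < X < 1: X = 0.359.

X = 0.359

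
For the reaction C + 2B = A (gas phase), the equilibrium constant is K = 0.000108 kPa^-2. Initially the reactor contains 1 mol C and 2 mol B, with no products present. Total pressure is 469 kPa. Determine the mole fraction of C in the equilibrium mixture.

y_C = 0.172

Let X = conversion of C (basis 1 mol C); extent of reaction ξ = X.
Moles: n_C = 1 − X; n_B = 2 − 2X; n_A = X.
Summing: n_T = 3 − 2X.
Mole fractions y_i = n_i/n_T; K = p_A / (p_C p_B^2) with p_i = y_i·P.
Equating to 0.000108 kPa^-2 and solving on 0 < X < 1: X = 0.738.
Then n_C = 0.262, n_T = 1.52, so y_C = 0.172.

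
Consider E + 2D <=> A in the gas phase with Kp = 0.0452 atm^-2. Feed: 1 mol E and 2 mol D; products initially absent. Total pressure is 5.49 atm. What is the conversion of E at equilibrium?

Let X = conversion of E (basis 1 mol E); extent of reaction ξ = X.
Mole table: n_E = 1 − X; n_D = 2 − 2X; n_A = X.
Total moles n_T = 3 − 2X.
y_i = n_i/n_T, p_i = y_i·P. Kp = p_A / (p_E p_D^2).
Setting this equal to 0.0452 atm^-2 and taking the physical root (0 < X < 1) gives X = 0.313.

X = 0.313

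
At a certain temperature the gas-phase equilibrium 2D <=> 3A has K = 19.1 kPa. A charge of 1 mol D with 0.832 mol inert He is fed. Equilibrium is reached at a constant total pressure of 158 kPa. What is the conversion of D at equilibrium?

X = 0.321

Let X = conversion of D (basis 1 mol D); extent of reaction ξ = 0.5X.
Moles: n_D = 1 − X; n_A = 1.5X; n_I = 0.832 (inert).
Total moles n_T = 1.83 + 0.5X.
Mole fractions y_i = n_i/n_T; K = p_A^3 / (p_D^2) with p_i = y_i·P.
Substituting and setting equal to 19.1 kPa gives a polynomial in X; the root in (0,1) is X = 0.321.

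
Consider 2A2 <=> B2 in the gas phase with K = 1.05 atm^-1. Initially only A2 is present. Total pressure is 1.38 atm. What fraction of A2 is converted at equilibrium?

Take 1 mol A2 as basis and let X be its fractional conversion, so ξ = 0.5X.
At extent ξ: n_A2 = 1 − X; n_B2 = 0.5X.
Summing: n_T = 1 − 0.5X.
With p_i = (n_i/n_T)P, K = p_B2 / (p_A2^2).
Substituting and setting equal to 1.05 atm^-1 gives a polynomial in X; the root in (0,1) is X = 0.616.

X = 0.616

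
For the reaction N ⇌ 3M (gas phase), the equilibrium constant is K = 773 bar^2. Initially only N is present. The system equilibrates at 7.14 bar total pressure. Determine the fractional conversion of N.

Take 1 mol N as basis and let X be its fractional conversion, so ξ = X.
Species balance: n_N = 1 − X; n_M = 3X.
Total moles n_T = 1 + 2X.
y_i = n_i/n_T, p_i = y_i·P. K = p_M^3 / (p_N).
Substituting and setting equal to 773 bar^2 gives a polynomial in X; the root in (0,1) is X = 0.850.

X = 0.850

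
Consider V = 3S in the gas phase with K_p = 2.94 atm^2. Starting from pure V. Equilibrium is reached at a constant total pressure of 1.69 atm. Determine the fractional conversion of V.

Basis: 1 mol V initially; let X = conversion of V. Extent ξ = X.
Species balance: n_V = 1 − X; n_S = 3X.
n_T = Σnᵢ = 1 + 2X.
y_i = n_i/n_T, p_i = y_i·P. K_p = p_S^3 / (p_V).
Equating to 2.94 atm^2 and solving on 0 < X < 1: X = 0.422.

X = 0.422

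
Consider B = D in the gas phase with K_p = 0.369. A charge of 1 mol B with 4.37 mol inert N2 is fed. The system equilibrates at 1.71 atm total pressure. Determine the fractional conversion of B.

X = 0.270

Let X = conversion of B (basis 1 mol B); extent of reaction ξ = X.
Moles: n_B = 1 − X; n_D = X; n_I = 4.37 (inert).
n_T stays at 5.37 (no change in mole number).
y_i = n_i/n_T, p_i = y_i·P. K_p = p_D / (p_B).
This yields a degree-1 equation in X; solving on (0,1), X = 0.270.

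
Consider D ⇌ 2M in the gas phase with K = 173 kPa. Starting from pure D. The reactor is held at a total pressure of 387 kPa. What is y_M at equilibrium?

y_M = 0.481

Take 1 mol D as basis and let X be its fractional conversion, so ξ = X.
At extent ξ: n_D = 1 − X; n_M = 2X.
n_T = Σnᵢ = 1 + X.
With p_i = (n_i/n_T)P, K = p_M^2 / (p_D).
This yields a degree-2 equation in X; solving on (0,1), X = 0.317.
Then n_M = 0.634, n_T = 1.32, so y_M = 0.481.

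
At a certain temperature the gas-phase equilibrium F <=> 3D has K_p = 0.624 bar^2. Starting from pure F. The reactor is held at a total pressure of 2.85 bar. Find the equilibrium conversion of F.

Basis: 1 mol F initially; let X = conversion of F. Extent ξ = X.
Moles: n_F = 1 − X; n_D = 3X.
n_T = Σnᵢ = 1 + 2X.
Mole fractions y_i = n_i/n_T; K_p = p_D^3 / (p_F) with p_i = y_i·P.
Substituting and setting equal to 0.624 bar^2 gives a polynomial in X; the root in (0,1) is X = 0.161.

X = 0.161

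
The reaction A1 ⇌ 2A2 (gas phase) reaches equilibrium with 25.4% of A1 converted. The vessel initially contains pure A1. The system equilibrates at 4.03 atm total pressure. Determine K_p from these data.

Take 1 mol A1 as basis and let X be its fractional conversion, so ξ = X.
Moles: n_A1 = 1 − X; n_A2 = 2X.
n_T = Σnᵢ = 1 + X.
At X = 0.254: n_A1 = 0.746, n_A2 = 0.508, n_T = 1.25.
p_i = (n_i/n_T)·P. K_p = p_A2^2 / (p_A1) = 1.11 atm.

K_p = 1.11 atm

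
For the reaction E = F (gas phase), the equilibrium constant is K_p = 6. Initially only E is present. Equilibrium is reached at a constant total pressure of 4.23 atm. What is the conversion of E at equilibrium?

X = 0.857

Take 1 mol E as basis and let X be its fractional conversion, so ξ = X.
Mole table: n_E = 1 − X; n_F = X.
Since Δν = 0, n_T = 1 throughout.
y_i = n_i/n_T, p_i = y_i·P. K_p = p_F / (p_E).
Equating to 6 and solving on 0 < X < 1: X = 0.857.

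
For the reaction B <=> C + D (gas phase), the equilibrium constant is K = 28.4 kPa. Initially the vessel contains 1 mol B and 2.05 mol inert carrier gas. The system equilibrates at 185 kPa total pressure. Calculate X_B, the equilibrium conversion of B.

Take 1 mol B as basis and let X be its fractional conversion, so ξ = X.
At extent ξ: n_B = 1 − X; n_C = X; n_D = X; n_I = 2.05 (inert).
Total moles n_T = 3.05 + X.
y_i = n_i/n_T, p_i = y_i·P. K = p_C p_D / (p_B).
Substituting and setting equal to 28.4 kPa gives a polynomial in X; the root in (0,1) is X = 0.515.

X = 0.515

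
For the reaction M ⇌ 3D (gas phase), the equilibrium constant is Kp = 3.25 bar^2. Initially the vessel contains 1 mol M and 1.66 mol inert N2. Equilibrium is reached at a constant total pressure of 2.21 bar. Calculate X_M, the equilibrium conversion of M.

Take 1 mol M as basis and let X be its fractional conversion, so ξ = X.
Species balance: n_M = 1 − X; n_D = 3X; n_I = 1.66 (inert).
Summing: n_T = 2.66 + 2X.
Mole fractions y_i = n_i/n_T; Kp = p_D^3 / (p_M) with p_i = y_i·P.
Equating to 3.25 bar^2 and solving on 0 < X < 1: X = 0.541.

X = 0.541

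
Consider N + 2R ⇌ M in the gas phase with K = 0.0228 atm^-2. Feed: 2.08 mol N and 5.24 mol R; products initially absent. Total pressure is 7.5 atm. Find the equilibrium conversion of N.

X = 0.348

Let X = conversion of N (basis 2.08 mol N); extent of reaction ξ = 2.08X.
At extent ξ: n_N = 2.08 − 2.08X; n_R = 5.24 − 4.16X; n_M = 2.08X.
Total moles n_T = 7.32 − 4.16X.
y_i = n_i/n_T, p_i = y_i·P. K = p_M / (p_N p_R^2).
Equating to 0.0228 atm^-2 and solving on 0 < X < 1: X = 0.348.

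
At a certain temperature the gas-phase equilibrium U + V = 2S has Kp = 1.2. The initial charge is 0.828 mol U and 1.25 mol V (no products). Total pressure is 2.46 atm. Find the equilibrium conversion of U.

Take 0.828 mol U as basis and let X be its fractional conversion, so ξ = 0.828X.
Mole table: n_U = 0.828 − 0.828X; n_V = 1.25 − 0.828X; n_S = 1.66X.
n_T stays at 2.08 (no change in mole number).
Mole fractions y_i = n_i/n_T; Kp = p_S^2 / (p_U p_V) with p_i = y_i·P.
Equating to 1.2 and solving on 0 < X < 1: X = 0.430.

X = 0.430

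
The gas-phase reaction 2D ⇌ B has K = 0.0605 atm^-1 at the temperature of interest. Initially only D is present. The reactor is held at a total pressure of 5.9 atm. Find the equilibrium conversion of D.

Basis: 1 mol D initially; let X = conversion of D. Extent ξ = 0.5X.
Moles: n_D = 1 − X; n_B = 0.5X.
Summing: n_T = 1 − 0.5X.
Mole fractions y_i = n_i/n_T; K = p_B / (p_D^2) with p_i = y_i·P.
Equating to 0.0605 atm^-1 and solving on 0 < X < 1: X = 0.358.

X = 0.358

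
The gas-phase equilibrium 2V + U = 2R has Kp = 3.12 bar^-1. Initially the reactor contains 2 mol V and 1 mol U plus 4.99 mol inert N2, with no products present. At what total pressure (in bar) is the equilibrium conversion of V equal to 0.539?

Let X = conversion of V (basis 2 mol V); extent of reaction ξ = X.
Species balance: n_V = 2 − 2X; n_U = 1 − X; n_R = 2X; n_I = 4.99 (inert).
Summing: n_T = 7.99 − X.
Kp = p_R^2 / (p_V^2 p_U) with p_i = (n_i/n_T)·P.
At X = 0.539: the mole-fraction product g(X) = Π y_i^ν_i = 22.09. Since Kp = g(X)·P^{-1}, P = (g/Kp)^(1/1) = (22.09/3.12)^(1/1) = 7.08 bar.

P = 7.08 bar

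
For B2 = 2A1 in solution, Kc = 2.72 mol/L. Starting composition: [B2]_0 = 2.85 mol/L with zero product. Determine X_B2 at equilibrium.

Let X = conversion of B2; extent ξ = 2.85·X mol/L.
Concentrations: [B2] = 2.85 − 2.85X; [A1] = 5.7X.
Kc = [A1]^2 / ([B2]).
Equating to 2.72 mol/L: the physical root is X = 0.384.

X = 0.384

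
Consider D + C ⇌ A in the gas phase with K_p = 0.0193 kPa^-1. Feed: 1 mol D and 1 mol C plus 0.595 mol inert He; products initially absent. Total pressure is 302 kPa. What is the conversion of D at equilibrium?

X = 0.558

Basis: 1 mol D initially; let X = conversion of D. Extent ξ = X.
Moles: n_D = 1 − X; n_C = 1 − X; n_A = X; n_I = 0.595 (inert).
Summing: n_T = 2.59 − X.
Mole fractions y_i = n_i/n_T; K_p = p_A / (p_D p_C) with p_i = y_i·P.
Equating to 0.0193 kPa^-1 and solving on 0 < X < 1: X = 0.558.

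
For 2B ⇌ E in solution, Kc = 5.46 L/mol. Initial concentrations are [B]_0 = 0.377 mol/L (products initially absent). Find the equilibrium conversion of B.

Let X = conversion of B; extent ξ = 0.377X/2 mol/L.
Concentrations: [B] = 0.377 − 0.377X; [E] = 0.189X.
Kc = [E] / ([B]^2).
This equals 5.46 at X = 0.614 (the root in 0 < X < 1).

X = 0.614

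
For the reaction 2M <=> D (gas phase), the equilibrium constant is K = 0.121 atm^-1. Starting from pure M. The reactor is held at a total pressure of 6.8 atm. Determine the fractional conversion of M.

Let X = conversion of M (basis 1 mol M); extent of reaction ξ = 0.5X.
Mole table: n_M = 1 − X; n_D = 0.5X.
n_T = Σnᵢ = 1 − 0.5X.
Mole fractions y_i = n_i/n_T; K = p_D / (p_M^2) with p_i = y_i·P.
This yields a degree-2 equation in X; solving on (0,1), X = 0.517.

X = 0.517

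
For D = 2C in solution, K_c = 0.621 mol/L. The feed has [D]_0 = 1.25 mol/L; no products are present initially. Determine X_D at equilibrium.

Let X = conversion of D; extent ξ = 1.25·X mol/L.
Concentrations: [D] = 1.25 − 1.25X; [C] = 2.5X.
K_c = [C]^2 / ([D]).
Setting equal to 0.621 and solving for X on (0,1) gives X = 0.296.

X = 0.296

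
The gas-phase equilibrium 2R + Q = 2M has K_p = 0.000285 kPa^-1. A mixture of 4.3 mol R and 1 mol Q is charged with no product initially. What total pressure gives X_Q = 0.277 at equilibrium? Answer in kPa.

P = 533 kPa

Take 1 mol Q as basis and let X be its fractional conversion, so ξ = X.
Species balance: n_R = 4.3 − 2X; n_Q = 1 − X; n_M = 2X.
n_T = Σnᵢ = 5.3 − X.
K_p = p_M^2 / (p_R^2 p_Q) with p_i = (n_i/n_T)·P.
At X = 0.277: the mole-fraction product g(X) = Π y_i^ν_i = 0.152. Since K_p = g(X)·P^{-1}, P = (g/K_p)^(1/1) = (0.152/0.000285)^(1/1) = 533 kPa.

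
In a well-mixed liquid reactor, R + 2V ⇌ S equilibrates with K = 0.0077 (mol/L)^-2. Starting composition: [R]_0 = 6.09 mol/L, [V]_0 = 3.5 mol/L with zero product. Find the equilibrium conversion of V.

X = 0.199

Let X = conversion of V; extent ξ = 3.5X/2 mol/L.
Concentrations: [R] = 6.09 − 1.75X; [V] = 3.5 − 3.5X; [S] = 1.75X.
K = [S] / ([R] [V]^2).
This equals 0.0077 at X = 0.199 (the root in 0 < X < 1).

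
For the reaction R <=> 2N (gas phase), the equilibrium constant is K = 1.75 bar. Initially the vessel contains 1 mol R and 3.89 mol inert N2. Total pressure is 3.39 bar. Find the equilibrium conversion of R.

Let X = conversion of R (basis 1 mol R); extent of reaction ξ = X.
At extent ξ: n_R = 1 − X; n_N = 2X; n_I = 3.89 (inert).
Total moles n_T = 4.89 + X.
With p_i = (n_i/n_T)P, K = p_N^2 / (p_R).
Equating to 1.75 bar and solving on 0 < X < 1: X = 0.558.

X = 0.558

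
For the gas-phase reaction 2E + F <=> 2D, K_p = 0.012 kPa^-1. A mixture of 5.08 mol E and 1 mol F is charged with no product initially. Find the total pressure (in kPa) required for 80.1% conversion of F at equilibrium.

Let X = conversion of F (basis 1 mol F); extent of reaction ξ = X.
Species balance: n_E = 5.08 − 2X; n_F = 1 − X; n_D = 2X.
Summing: n_T = 6.08 − X.
K_p = p_D^2 / (p_E^2 p_F) with p_i = (n_i/n_T)·P.
At X = 0.801: the mole-fraction product g(X) = Π y_i^ν_i = 5.628. Since K_p = g(X)·P^{-1}, P = (g/K_p)^(1/1) = (5.628/0.012)^(1/1) = 469 kPa.

P = 469 kPa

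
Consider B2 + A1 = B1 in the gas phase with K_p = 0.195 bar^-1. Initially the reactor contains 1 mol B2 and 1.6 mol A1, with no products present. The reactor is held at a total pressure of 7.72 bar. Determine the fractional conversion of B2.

Basis: 1 mol B2 initially; let X = conversion of B2. Extent ξ = X.
At extent ξ: n_B2 = 1 − X; n_A1 = 1.6 − X; n_B1 = X.
Summing: n_T = 2.6 − X.
Mole fractions y_i = n_i/n_T; K_p = p_B1 / (p_B2 p_A1) with p_i = y_i·P.
This yields a degree-2 equation in X; solving on (0,1), X = 0.446.

X = 0.446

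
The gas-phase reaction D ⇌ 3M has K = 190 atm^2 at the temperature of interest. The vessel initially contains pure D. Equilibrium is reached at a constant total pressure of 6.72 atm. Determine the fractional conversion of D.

Basis: 1 mol D initially; let X = conversion of D. Extent ξ = X.
At extent ξ: n_D = 1 − X; n_M = 3X.
Summing: n_T = 1 + 2X.
y_i = n_i/n_T, p_i = y_i·P. K = p_M^3 / (p_D).
Equating to 190 atm^2 and solving on 0 < X < 1: X = 0.659.

X = 0.659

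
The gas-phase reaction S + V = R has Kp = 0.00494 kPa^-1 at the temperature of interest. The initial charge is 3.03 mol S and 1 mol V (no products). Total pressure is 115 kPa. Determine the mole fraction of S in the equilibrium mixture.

y_S = 0.732

Take 1 mol V as basis and let X be its fractional conversion, so ξ = X.
Species balance: n_S = 3.03 − X; n_V = 1 − X; n_R = X.
Summing: n_T = 4.03 − X.
y_i = n_i/n_T, p_i = y_i·P. Kp = p_R / (p_S p_V).
This yields a degree-2 equation in X; solving on (0,1), X = 0.294.
Then n_S = 2.74, n_T = 3.74, so y_S = 0.732.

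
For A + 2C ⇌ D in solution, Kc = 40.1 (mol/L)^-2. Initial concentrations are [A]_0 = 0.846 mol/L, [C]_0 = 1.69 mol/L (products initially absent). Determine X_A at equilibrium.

Let X = conversion of A; extent ξ = 0.846·X mol/L.
Concentrations: [A] = 0.846 − 0.846X; [C] = 1.69 − 1.69X; [D] = 0.846X.
Kc = [D] / ([A] [C]^2).
Solving Kc = 40.1 for X ∈ (0,1): X = 0.808.

X = 0.808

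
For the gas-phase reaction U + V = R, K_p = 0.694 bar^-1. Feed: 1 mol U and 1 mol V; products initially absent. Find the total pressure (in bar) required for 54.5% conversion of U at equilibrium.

Let X = conversion of U (basis 1 mol U); extent of reaction ξ = X.
At extent ξ: n_U = 1 − X; n_V = 1 − X; n_R = X.
Total moles n_T = 2 − X.
K_p = p_R / (p_U p_V) with p_i = (n_i/n_T)·P.
At X = 0.545: the mole-fraction product g(X) = Π y_i^ν_i = 3.83. Since K_p = g(X)·P^{-1}, P = (g/K_p)^(1/1) = (3.83/0.694)^(1/1) = 5.52 bar.

P = 5.52 bar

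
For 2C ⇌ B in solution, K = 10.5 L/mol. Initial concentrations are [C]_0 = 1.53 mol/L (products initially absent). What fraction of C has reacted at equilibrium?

X = 0.838

Let X = conversion of C; extent ξ = 1.53X/2 mol/L.
Concentrations: [C] = 1.53 − 1.53X; [B] = 0.765X.
K = [B] / ([C]^2).
Setting equal to 10.5 and solving for X on (0,1) gives X = 0.838.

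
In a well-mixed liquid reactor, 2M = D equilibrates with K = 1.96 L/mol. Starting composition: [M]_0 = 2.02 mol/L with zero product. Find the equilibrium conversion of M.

X = 0.702

Let X = conversion of M; extent ξ = 2.02X/2 mol/L.
Concentrations: [M] = 2.02 − 2.02X; [D] = 1.01X.
K = [D] / ([M]^2).
This equals 1.96 at X = 0.702 (the root in 0 < X < 1).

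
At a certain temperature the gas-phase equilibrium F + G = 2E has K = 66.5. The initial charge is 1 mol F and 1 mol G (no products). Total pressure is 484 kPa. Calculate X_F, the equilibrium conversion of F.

Let X = conversion of F (basis 1 mol F); extent of reaction ξ = X.
Moles: n_F = 1 − X; n_G = 1 − X; n_E = 2X.
Total moles n_T = 2 (Δν = 0, constant).
With p_i = (n_i/n_T)P, K = p_E^2 / (p_F p_G).
Equating to 66.5 and solving on 0 < X < 1: X = 0.803.

X = 0.803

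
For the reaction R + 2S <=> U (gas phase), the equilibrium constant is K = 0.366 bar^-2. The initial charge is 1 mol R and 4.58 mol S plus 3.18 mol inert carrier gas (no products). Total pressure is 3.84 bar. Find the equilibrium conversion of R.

X = 0.530

Basis: 1 mol R initially; let X = conversion of R. Extent ξ = X.
At extent ξ: n_R = 1 − X; n_S = 4.58 − 2X; n_U = X; n_I = 3.18 (inert).
n_T = Σnᵢ = 8.76 − 2X.
Mole fractions y_i = n_i/n_T; K = p_U / (p_R p_S^2) with p_i = y_i·P.
Equating to 0.366 bar^-2 and solving on 0 < X < 1: X = 0.530.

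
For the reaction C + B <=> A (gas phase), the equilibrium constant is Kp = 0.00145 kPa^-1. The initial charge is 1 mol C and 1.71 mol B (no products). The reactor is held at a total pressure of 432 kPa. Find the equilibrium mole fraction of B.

Take 1 mol C as basis and let X be its fractional conversion, so ξ = X.
Mole table: n_C = 1 − X; n_B = 1.71 − X; n_A = X.
Total moles n_T = 2.71 − X.
Mole fractions y_i = n_i/n_T; Kp = p_A / (p_C p_B) with p_i = y_i·P.
This yields a degree-2 equation in X; solving on (0,1), X = 0.270.
Then n_B = 1.44, n_T = 2.44, so y_B = 0.590.

y_B = 0.590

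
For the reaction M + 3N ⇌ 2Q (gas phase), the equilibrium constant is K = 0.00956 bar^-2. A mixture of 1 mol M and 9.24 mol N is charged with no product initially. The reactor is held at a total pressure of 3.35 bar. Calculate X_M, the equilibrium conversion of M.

Let X = conversion of M (basis 1 mol M); extent of reaction ξ = X.
Mole table: n_M = 1 − X; n_N = 9.24 − 3X; n_Q = 2X.
Summing: n_T = 10.2 − 2X.
y_i = n_i/n_T, p_i = y_i·P. K = p_Q^2 / (p_M p_N^3).
Setting this equal to 0.00956 bar^-2 and taking the physical root (0 < X < 1) gives X = 0.331.

X = 0.331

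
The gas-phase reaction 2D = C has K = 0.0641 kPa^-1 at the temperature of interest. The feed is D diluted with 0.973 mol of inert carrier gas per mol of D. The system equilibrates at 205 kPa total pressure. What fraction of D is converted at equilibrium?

Let X = conversion of D (basis 1 mol D); extent of reaction ξ = 0.5X.
Moles: n_D = 1 − X; n_C = 0.5X; n_I = 0.973 (inert).
Summing: n_T = 1.97 − 0.5X.
y_i = n_i/n_T, p_i = y_i·P. K = p_C / (p_D^2).
Setting this equal to 0.0641 kPa^-1 and taking the physical root (0 < X < 1) gives X = 0.783.

X = 0.783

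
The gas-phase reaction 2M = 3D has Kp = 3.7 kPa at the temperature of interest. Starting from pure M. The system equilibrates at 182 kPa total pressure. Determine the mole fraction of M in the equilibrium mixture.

Take 1 mol M as basis and let X be its fractional conversion, so ξ = 0.5X.
Species balance: n_M = 1 − X; n_D = 1.5X.
Total moles n_T = 1 + 0.5X.
y_i = n_i/n_T, p_i = y_i·P. Kp = p_D^3 / (p_M^2).
Equating to 3.7 kPa and solving on 0 < X < 1: X = 0.166.
Then n_M = 0.834, n_T = 1.08, so y_M = 0.771.

y_M = 0.771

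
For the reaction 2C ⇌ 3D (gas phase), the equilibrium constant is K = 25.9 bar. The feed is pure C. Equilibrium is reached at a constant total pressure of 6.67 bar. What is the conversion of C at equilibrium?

Basis: 1 mol C initially; let X = conversion of C. Extent ξ = 0.5X.
Moles: n_C = 1 − X; n_D = 1.5X.
Total moles n_T = 1 + 0.5X.
y_i = n_i/n_T, p_i = y_i·P. K = p_D^3 / (p_C^2).
Equating to 25.9 bar and solving on 0 < X < 1: X = 0.611.

X = 0.611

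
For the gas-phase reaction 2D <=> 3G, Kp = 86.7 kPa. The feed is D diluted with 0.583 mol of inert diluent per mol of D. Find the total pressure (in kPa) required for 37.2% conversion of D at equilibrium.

P = 348 kPa

Let X = conversion of D (basis 1 mol D); extent of reaction ξ = 0.5X.
Species balance: n_D = 1 − X; n_G = 1.5X; n_I = 0.583 (inert).
n_T = Σnᵢ = 1.58 + 0.5X.
Kp = p_G^3 / (p_D^2) with p_i = (n_i/n_T)·P.
At X = 0.372: the mole-fraction product g(X) = Π y_i^ν_i = 0.249. Since Kp = g(X)·P^{1}, P = (Kp/g)^(1/1) = (86.7/0.249)^(1/1) = 348 kPa.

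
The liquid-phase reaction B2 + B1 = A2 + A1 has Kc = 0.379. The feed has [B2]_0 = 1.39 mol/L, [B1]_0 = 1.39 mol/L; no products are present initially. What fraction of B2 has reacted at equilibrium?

X = 0.381

Let X = conversion of B2; extent ξ = 1.39·X mol/L.
Concentrations: [B2] = 1.39 − 1.39X; [B1] = 1.39 − 1.39X; [A2] = 1.39X; [A1] = 1.39X.
Kc = [A2] [A1] / ([B2] [B1]).
Setting equal to 0.379 and solving for X on (0,1) gives X = 0.381.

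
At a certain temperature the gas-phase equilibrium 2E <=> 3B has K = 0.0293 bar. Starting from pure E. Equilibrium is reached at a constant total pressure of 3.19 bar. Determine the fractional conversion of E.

X = 0.130

Basis: 1 mol E initially; let X = conversion of E. Extent ξ = 0.5X.
At extent ξ: n_E = 1 − X; n_B = 1.5X.
n_T = Σnᵢ = 1 + 0.5X.
With p_i = (n_i/n_T)P, K = p_B^3 / (p_E^2).
Setting this equal to 0.0293 bar and taking the physical root (0 < X < 1) gives X = 0.130.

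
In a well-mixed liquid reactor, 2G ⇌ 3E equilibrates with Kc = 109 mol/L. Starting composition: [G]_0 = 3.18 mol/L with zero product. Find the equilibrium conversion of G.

Let X = conversion of G; extent ξ = 3.18X/2 mol/L.
Concentrations: [G] = 3.18 − 3.18X; [E] = 4.77X.
Kc = [E]^3 / ([G]^2).
Setting equal to 109 and solving for X on (0,1) gives X = 0.783.

X = 0.783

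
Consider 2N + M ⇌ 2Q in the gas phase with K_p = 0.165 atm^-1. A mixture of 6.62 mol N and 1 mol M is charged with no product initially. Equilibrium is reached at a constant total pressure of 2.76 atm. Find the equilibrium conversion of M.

X = 0.502

Let X = conversion of M (basis 1 mol M); extent of reaction ξ = X.
Mole table: n_N = 6.62 − 2X; n_M = 1 − X; n_Q = 2X.
Summing: n_T = 7.62 − X.
y_i = n_i/n_T, p_i = y_i·P. K_p = p_Q^2 / (p_N^2 p_M).
Substituting and setting equal to 0.165 atm^-1 gives a polynomial in X; the root in (0,1) is X = 0.502.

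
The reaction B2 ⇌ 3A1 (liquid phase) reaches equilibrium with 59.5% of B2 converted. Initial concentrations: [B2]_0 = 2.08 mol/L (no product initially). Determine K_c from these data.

K_c = 60.8 (mol/L)^2

Let X = conversion of B2.
Concentrations: [B2] = 2.08 − 2.08X; [A1] = 6.24X.
At X = 0.595: [B2] = 0.842, [A1] = 3.71.
K_c = [A1]^3 / ([B2]) = 60.8 (mol/L)^2.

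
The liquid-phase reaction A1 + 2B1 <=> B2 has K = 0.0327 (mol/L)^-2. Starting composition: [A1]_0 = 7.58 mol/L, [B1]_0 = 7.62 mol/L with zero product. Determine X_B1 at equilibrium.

X = 0.551

Let X = conversion of B1; extent ξ = 7.62X/2 mol/L.
Concentrations: [A1] = 7.58 − 3.81X; [B1] = 7.62 − 7.62X; [B2] = 3.81X.
K = [B2] / ([A1] [B1]^2).
Equating to 0.0327 (mol/L)^-2: the physical root is X = 0.551.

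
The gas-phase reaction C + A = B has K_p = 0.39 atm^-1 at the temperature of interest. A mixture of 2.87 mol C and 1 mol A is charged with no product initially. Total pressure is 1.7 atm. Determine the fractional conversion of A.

X = 0.323

Let X = conversion of A (basis 1 mol A); extent of reaction ξ = X.
Species balance: n_C = 2.87 − X; n_A = 1 − X; n_B = X.
n_T = Σnᵢ = 3.87 − X.
With p_i = (n_i/n_T)P, K_p = p_B / (p_C p_A).
Equating to 0.39 atm^-1 and solving on 0 < X < 1: X = 0.323.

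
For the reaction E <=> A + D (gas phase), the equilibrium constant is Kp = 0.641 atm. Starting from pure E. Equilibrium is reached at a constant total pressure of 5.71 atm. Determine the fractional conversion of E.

X = 0.318

Take 1 mol E as basis and let X be its fractional conversion, so ξ = X.
Species balance: n_E = 1 − X; n_A = X; n_D = X.
n_T = Σnᵢ = 1 + X.
With p_i = (n_i/n_T)P, Kp = p_A p_D / (p_E).
This yields a degree-2 equation in X; solving on (0,1), X = 0.318.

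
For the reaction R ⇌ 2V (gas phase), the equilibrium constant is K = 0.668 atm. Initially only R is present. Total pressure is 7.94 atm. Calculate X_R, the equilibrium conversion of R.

Take 1 mol R as basis and let X be its fractional conversion, so ξ = X.
Moles: n_R = 1 − X; n_V = 2X.
n_T = Σnᵢ = 1 + X.
Mole fractions y_i = n_i/n_T; K = p_V^2 / (p_R) with p_i = y_i·P.
Setting this equal to 0.668 atm and taking the physical root (0 < X < 1) gives X = 0.144.

X = 0.144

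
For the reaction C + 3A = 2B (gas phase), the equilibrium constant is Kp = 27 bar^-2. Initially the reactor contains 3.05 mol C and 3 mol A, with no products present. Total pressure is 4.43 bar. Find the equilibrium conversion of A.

Take 3 mol A as basis and let X be its fractional conversion, so ξ = X.
Mole table: n_C = 3.05 − X; n_A = 3 − 3X; n_B = 2X.
Total moles n_T = 6.05 − 2X.
y_i = n_i/n_T, p_i = y_i·P. Kp = p_B^2 / (p_C p_A^3).
Setting this equal to 27 bar^-2 and taking the physical root (0 < X < 1) gives X = 0.878.

X = 0.878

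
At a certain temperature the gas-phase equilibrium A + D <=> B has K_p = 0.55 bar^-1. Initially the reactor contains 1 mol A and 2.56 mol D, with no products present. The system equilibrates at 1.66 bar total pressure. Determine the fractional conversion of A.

X = 0.385

Take 1 mol A as basis and let X be its fractional conversion, so ξ = X.
Moles: n_A = 1 − X; n_D = 2.56 − X; n_B = X.
Summing: n_T = 3.56 − X.
y_i = n_i/n_T, p_i = y_i·P. K_p = p_B / (p_A p_D).
Substituting and setting equal to 0.55 bar^-1 gives a polynomial in X; the root in (0,1) is X = 0.385.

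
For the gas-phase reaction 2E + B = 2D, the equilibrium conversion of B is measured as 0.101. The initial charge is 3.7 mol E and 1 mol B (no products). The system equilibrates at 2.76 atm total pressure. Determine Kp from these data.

Let X = conversion of B (basis 1 mol B); extent of reaction ξ = X.
At extent ξ: n_E = 3.7 − 2X; n_B = 1 − X; n_D = 2X.
Total moles n_T = 4.7 − X.
At X = 0.101: n_E = 3.5, n_B = 0.899, n_D = 0.202, n_T = 4.6.
p_i = (n_i/n_T)·P. Kp = p_D^2 / (p_E^2 p_B) = 0.00618 atm^-1.

Kp = 0.00618 atm^-1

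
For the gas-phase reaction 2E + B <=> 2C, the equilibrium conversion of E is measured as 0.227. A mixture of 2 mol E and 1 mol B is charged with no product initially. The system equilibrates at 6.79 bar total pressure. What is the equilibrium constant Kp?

Kp = 0.0456 bar^-1

Basis: 2 mol E initially; let X = conversion of E. Extent ξ = X.
Moles: n_E = 2 − 2X; n_B = 1 − X; n_C = 2X.
Summing: n_T = 3 − X.
At X = 0.227: n_E = 1.55, n_B = 0.773, n_C = 0.454, n_T = 2.77.
p_i = (n_i/n_T)·P. Kp = p_C^2 / (p_E^2 p_B) = 0.0456 bar^-1.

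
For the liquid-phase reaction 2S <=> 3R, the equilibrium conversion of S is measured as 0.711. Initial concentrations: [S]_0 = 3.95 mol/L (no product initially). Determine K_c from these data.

Let X = conversion of S.
Concentrations: [S] = 3.95 − 3.95X; [R] = 5.93X.
At X = 0.711: [S] = 1.14, [R] = 4.21.
K_c = [R]^3 / ([S]^2) = 57.4 mol/L.

K_c = 57.4 mol/L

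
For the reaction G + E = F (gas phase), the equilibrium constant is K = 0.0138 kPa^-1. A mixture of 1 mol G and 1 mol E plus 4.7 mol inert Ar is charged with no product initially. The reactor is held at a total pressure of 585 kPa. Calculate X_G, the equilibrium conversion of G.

X = 0.425

Take 1 mol G as basis and let X be its fractional conversion, so ξ = X.
Moles: n_G = 1 − X; n_E = 1 − X; n_F = X; n_I = 4.7 (inert).
Total moles n_T = 6.7 − X.
Mole fractions y_i = n_i/n_T; K = p_F / (p_G p_E) with p_i = y_i·P.
Setting this equal to 0.0138 kPa^-1 and taking the physical root (0 < X < 1) gives X = 0.425.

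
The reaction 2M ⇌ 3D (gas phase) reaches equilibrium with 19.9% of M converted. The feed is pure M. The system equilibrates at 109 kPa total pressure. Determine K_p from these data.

Let X = conversion of M (basis 1 mol M); extent of reaction ξ = 0.5X.
Moles: n_M = 1 − X; n_D = 1.5X.
Total moles n_T = 1 + 0.5X.
At X = 0.199: n_M = 0.801, n_D = 0.298, n_T = 1.1.
p_i = (n_i/n_T)·P. K_p = p_D^3 / (p_M^2) = 4.11 kPa.

K_p = 4.11 kPa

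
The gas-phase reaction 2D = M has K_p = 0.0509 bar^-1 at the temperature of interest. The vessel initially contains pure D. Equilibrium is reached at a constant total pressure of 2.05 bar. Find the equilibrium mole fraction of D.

y_D = 0.913

Basis: 1 mol D initially; let X = conversion of D. Extent ξ = 0.5X.
Species balance: n_D = 1 − X; n_M = 0.5X.
Total moles n_T = 1 − 0.5X.
y_i = n_i/n_T, p_i = y_i·P. K_p = p_M / (p_D^2).
Substituting and setting equal to 0.0509 bar^-1 gives a polynomial in X; the root in (0,1) is X = 0.160.
Then n_D = 0.84, n_T = 0.92, so y_D = 0.913.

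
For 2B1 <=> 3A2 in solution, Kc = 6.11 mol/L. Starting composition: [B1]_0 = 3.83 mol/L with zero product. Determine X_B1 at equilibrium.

Let X = conversion of B1; extent ξ = 3.83X/2 mol/L.
Concentrations: [B1] = 3.83 − 3.83X; [A2] = 5.75X.
Kc = [A2]^3 / ([B1]^2).
Equating to 6.11 mol/L: the physical root is X = 0.494.

X = 0.494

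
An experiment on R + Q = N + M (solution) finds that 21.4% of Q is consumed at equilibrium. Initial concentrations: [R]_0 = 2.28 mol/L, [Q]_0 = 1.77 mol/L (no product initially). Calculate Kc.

Kc = 0.0542

Let X = conversion of Q.
Concentrations: [R] = 2.28 − 1.77X; [Q] = 1.77 − 1.77X; [N] = 1.77X; [M] = 1.77X.
At X = 0.214: [R] = 1.9, [Q] = 1.39, [N] = 0.379, [M] = 0.379.
Kc = [N] [M] / ([R] [Q]) = 0.0542.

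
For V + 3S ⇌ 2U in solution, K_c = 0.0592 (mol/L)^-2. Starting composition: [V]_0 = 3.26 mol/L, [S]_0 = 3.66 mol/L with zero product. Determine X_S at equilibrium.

X = 0.458

Let X = conversion of S; extent ξ = 3.66X/3 mol/L.
Concentrations: [V] = 3.26 − 1.22X; [S] = 3.66 − 3.66X; [U] = 2.44X.
K_c = [U]^2 / ([V] [S]^3).
This equals 0.0592 at X = 0.458 (the root in 0 < X < 1).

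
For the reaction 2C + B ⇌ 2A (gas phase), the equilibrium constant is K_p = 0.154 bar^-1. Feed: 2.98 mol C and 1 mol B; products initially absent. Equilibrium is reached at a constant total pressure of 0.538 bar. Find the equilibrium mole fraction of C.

y_C = 0.691

Basis: 1 mol B initially; let X = conversion of B. Extent ξ = X.
Moles: n_C = 2.98 − 2X; n_B = 1 − X; n_A = 2X.
Summing: n_T = 3.98 − X.
y_i = n_i/n_T, p_i = y_i·P. K_p = p_A^2 / (p_C^2 p_B).
Substituting and setting equal to 0.154 bar^-1 gives a polynomial in X; the root in (0,1) is X = 0.176.
Then n_C = 2.63, n_T = 3.8, so y_C = 0.691.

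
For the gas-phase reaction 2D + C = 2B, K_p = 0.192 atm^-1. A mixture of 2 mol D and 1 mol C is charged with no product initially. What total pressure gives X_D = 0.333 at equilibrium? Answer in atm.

P = 5.19 atm

Take 2 mol D as basis and let X be its fractional conversion, so ξ = X.
Mole table: n_D = 2 − 2X; n_C = 1 − X; n_B = 2X.
Total moles n_T = 3 − X.
K_p = p_B^2 / (p_D^2 p_C) with p_i = (n_i/n_T)·P.
At X = 0.333: the mole-fraction product g(X) = Π y_i^ν_i = 0.9966. Since K_p = g(X)·P^{-1}, P = (g/K_p)^(1/1) = (0.9966/0.192)^(1/1) = 5.19 atm.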